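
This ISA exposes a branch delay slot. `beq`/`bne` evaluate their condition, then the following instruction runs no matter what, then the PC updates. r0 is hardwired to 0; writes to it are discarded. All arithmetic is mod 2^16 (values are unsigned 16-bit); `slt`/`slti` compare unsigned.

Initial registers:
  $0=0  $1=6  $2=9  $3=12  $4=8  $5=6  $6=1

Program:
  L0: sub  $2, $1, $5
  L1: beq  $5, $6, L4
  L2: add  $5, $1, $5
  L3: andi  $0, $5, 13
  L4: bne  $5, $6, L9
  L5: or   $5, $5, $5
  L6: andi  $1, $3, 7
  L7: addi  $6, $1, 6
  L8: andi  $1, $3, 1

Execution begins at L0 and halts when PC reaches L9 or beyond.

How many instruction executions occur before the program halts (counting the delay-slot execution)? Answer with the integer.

PC=0  sub  $2, $1, $5        | $0=0 $1=6 $2=0 $3=12 $4=8 $5=6 $6=1
PC=1  beq  $5, $6, L4        | $0=0 $1=6 $2=0 $3=12 $4=8 $5=6 $6=1  [not taken]
PC=2  add  $5, $1, $5        | $0=0 $1=6 $2=0 $3=12 $4=8 $5=12 $6=1
PC=3  andi  $0, $5, 13       | $0=0 $1=6 $2=0 $3=12 $4=8 $5=12 $6=1
PC=4  bne  $5, $6, L9        | $0=0 $1=6 $2=0 $3=12 $4=8 $5=12 $6=1  [TAKEN]
PC=5  or   $5, $5, $5        | $0=0 $1=6 $2=0 $3=12 $4=8 $5=12 $6=1

6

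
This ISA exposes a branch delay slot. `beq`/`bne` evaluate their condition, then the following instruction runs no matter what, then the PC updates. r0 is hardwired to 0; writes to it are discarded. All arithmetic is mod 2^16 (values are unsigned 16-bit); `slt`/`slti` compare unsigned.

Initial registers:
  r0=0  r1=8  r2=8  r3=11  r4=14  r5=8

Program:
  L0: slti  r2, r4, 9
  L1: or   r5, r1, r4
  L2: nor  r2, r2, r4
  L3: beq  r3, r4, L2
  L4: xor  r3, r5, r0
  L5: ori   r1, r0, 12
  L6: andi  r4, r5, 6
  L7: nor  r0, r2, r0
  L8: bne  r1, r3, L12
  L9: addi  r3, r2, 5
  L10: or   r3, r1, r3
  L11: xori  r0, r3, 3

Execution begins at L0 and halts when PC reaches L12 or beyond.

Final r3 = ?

65526

  step pc=0: slti  r2, r4, 9  regs=(0,8,0,11,14,8)
  step pc=1: or   r5, r1, r4  regs=(0,8,0,11,14,14)
  step pc=2: nor  r2, r2, r4  regs=(0,8,65521,11,14,14)
  step pc=3: beq  r3, r4, L2  cond=F  regs=(0,8,65521,11,14,14)
  step pc=4: xor  r3, r5, r0  regs=(0,8,65521,14,14,14)
  step pc=5: ori   r1, r0, 12  regs=(0,12,65521,14,14,14)
  step pc=6: andi  r4, r5, 6  regs=(0,12,65521,14,6,14)
  step pc=7: nor  r0, r2, r0  regs=(0,12,65521,14,6,14)
  step pc=8: bne  r1, r3, L12  cond=T  regs=(0,12,65521,14,6,14)
  step pc=9: addi  r3, r2, 5  regs=(0,12,65521,65526,6,14)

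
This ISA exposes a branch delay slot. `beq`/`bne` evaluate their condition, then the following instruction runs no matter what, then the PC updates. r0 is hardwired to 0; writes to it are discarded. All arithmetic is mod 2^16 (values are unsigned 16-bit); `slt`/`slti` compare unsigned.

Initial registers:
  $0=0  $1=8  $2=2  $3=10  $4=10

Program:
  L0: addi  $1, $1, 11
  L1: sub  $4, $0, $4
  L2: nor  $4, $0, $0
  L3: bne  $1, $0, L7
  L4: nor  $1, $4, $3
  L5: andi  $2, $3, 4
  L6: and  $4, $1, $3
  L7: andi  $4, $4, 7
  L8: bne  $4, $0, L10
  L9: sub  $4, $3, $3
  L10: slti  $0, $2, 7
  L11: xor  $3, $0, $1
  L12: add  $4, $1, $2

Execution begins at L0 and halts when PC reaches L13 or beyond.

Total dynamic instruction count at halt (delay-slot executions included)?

11

  step pc=0: addi  $1, $1, 11  regs=(0,19,2,10,10)
  step pc=1: sub  $4, $0, $4  regs=(0,19,2,10,65526)
  step pc=2: nor  $4, $0, $0  regs=(0,19,2,10,65535)
  step pc=3: bne  $1, $0, L7  cond=T  regs=(0,19,2,10,65535)
  step pc=4: nor  $1, $4, $3  regs=(0,0,2,10,65535)
  step pc=7: andi  $4, $4, 7  regs=(0,0,2,10,7)
  step pc=8: bne  $4, $0, L10  cond=T  regs=(0,0,2,10,7)
  step pc=9: sub  $4, $3, $3  regs=(0,0,2,10,0)
  step pc=10: slti  $0, $2, 7  regs=(0,0,2,10,0)
  step pc=11: xor  $3, $0, $1  regs=(0,0,2,0,0)
  step pc=12: add  $4, $1, $2  regs=(0,0,2,0,2)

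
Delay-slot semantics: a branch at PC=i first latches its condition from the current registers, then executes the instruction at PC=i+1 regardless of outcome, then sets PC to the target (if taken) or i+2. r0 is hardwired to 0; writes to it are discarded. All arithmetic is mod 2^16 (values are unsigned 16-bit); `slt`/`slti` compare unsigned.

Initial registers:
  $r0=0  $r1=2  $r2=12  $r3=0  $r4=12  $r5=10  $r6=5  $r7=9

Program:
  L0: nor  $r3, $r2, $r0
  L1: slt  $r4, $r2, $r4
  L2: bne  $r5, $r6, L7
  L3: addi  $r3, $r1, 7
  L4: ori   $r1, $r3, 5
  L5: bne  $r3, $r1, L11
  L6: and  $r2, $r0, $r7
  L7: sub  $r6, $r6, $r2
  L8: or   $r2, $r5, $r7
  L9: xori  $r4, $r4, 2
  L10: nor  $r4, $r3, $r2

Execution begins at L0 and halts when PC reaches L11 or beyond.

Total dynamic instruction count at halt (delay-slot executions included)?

  step pc=0: nor  $r3, $r2, $r0  regs=(0,2,12,65523,12,10,5,9)
  step pc=1: slt  $r4, $r2, $r4  regs=(0,2,12,65523,0,10,5,9)
  step pc=2: bne  $r5, $r6, L7  cond=T  regs=(0,2,12,65523,0,10,5,9)
  step pc=3: addi  $r3, $r1, 7  regs=(0,2,12,9,0,10,5,9)
  step pc=7: sub  $r6, $r6, $r2  regs=(0,2,12,9,0,10,65529,9)
  step pc=8: or   $r2, $r5, $r7  regs=(0,2,11,9,0,10,65529,9)
  step pc=9: xori  $r4, $r4, 2  regs=(0,2,11,9,2,10,65529,9)
  step pc=10: nor  $r4, $r3, $r2  regs=(0,2,11,9,65524,10,65529,9)

8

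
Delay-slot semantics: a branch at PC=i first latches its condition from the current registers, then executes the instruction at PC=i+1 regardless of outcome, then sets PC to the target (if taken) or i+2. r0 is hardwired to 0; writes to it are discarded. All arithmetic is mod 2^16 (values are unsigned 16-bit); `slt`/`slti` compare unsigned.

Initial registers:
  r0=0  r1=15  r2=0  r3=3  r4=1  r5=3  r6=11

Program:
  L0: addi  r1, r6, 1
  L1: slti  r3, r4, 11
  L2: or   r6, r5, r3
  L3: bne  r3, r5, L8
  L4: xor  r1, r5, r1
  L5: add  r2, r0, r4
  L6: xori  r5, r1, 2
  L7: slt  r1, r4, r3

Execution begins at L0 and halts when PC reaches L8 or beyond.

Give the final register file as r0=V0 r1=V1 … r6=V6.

[0] addi  r1, r6, 1  →  {r0:0, r1:12, r2:0, r3:3, r4:1, r5:3, r6:11}
[1] slti  r3, r4, 11  →  {r0:0, r1:12, r2:0, r3:1, r4:1, r5:3, r6:11}
[2] or   r6, r5, r3  →  {r0:0, r1:12, r2:0, r3:1, r4:1, r5:3, r6:3}
[3] bne  r3, r5, L8  →  {r0:0, r1:12, r2:0, r3:1, r4:1, r5:3, r6:3}  ⟨branch taken⟩
[4] xor  r1, r5, r1  →  {r0:0, r1:15, r2:0, r3:1, r4:1, r5:3, r6:3}

r0=0 r1=15 r2=0 r3=1 r4=1 r5=3 r6=3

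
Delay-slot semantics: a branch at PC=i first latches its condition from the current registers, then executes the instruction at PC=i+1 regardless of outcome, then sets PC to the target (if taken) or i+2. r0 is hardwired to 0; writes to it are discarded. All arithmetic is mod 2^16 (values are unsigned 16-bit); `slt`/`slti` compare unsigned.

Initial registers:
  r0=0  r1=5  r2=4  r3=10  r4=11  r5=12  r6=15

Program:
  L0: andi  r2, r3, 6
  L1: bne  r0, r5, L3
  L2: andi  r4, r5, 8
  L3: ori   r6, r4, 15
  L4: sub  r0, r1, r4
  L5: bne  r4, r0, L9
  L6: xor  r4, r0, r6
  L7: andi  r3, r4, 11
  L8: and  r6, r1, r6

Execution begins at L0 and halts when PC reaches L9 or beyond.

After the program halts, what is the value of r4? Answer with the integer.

15

#0 andi  r2, r3, 6 ; 0/5/2/10/11/12/15
#1 bne  r0, r5, L3 ; 0/5/2/10/11/12/15 ; →target
#2 andi  r4, r5, 8 ; 0/5/2/10/8/12/15
#3 ori   r6, r4, 15 ; 0/5/2/10/8/12/15
#4 sub  r0, r1, r4 ; 0/5/2/10/8/12/15
#5 bne  r4, r0, L9 ; 0/5/2/10/8/12/15 ; →target
#6 xor  r4, r0, r6 ; 0/5/2/10/15/12/15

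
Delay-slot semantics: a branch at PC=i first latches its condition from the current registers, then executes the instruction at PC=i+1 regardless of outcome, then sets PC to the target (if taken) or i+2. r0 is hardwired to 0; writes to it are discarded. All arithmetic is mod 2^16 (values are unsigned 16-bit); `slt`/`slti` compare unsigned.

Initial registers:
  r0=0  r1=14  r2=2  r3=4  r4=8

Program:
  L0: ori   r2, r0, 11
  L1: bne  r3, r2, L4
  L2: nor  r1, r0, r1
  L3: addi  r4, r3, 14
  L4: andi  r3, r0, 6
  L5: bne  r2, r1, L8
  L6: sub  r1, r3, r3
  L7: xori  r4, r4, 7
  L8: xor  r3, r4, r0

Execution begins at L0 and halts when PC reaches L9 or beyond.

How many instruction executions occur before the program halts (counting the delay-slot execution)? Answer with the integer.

  step pc=0: ori   r2, r0, 11  regs=(0,14,11,4,8)
  step pc=1: bne  r3, r2, L4  cond=T  regs=(0,14,11,4,8)
  step pc=2: nor  r1, r0, r1  regs=(0,65521,11,4,8)
  step pc=4: andi  r3, r0, 6  regs=(0,65521,11,0,8)
  step pc=5: bne  r2, r1, L8  cond=T  regs=(0,65521,11,0,8)
  step pc=6: sub  r1, r3, r3  regs=(0,0,11,0,8)
  step pc=8: xor  r3, r4, r0  regs=(0,0,11,8,8)

7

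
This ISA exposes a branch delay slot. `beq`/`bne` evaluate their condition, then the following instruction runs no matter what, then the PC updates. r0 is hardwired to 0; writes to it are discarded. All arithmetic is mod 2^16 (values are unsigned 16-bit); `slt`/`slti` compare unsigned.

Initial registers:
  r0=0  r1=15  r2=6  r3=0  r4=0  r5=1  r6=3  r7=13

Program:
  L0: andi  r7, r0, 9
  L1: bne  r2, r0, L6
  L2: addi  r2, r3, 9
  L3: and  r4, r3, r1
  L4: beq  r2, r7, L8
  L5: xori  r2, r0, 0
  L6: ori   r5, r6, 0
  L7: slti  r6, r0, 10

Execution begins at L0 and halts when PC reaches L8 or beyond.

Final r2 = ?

#0 andi  r7, r0, 9 ; 0/15/6/0/0/1/3/0
#1 bne  r2, r0, L6 ; 0/15/6/0/0/1/3/0 ; →target
#2 addi  r2, r3, 9 ; 0/15/9/0/0/1/3/0
#6 ori   r5, r6, 0 ; 0/15/9/0/0/3/3/0
#7 slti  r6, r0, 10 ; 0/15/9/0/0/3/1/0

9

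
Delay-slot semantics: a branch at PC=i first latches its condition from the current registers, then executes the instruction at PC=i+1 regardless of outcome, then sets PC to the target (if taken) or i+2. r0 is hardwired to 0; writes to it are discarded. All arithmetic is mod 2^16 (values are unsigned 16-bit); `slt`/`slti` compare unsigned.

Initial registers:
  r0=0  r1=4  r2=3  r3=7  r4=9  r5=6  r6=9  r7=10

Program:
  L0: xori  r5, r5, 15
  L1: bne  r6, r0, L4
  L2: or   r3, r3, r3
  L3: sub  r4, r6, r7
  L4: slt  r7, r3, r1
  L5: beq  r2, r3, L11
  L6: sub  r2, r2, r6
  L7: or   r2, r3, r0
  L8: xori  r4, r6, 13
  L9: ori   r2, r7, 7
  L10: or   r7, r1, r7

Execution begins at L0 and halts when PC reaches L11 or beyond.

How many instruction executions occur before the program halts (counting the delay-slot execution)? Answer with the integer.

10

#0 xori  r5, r5, 15 ; 0/4/3/7/9/9/9/10
#1 bne  r6, r0, L4 ; 0/4/3/7/9/9/9/10 ; →target
#2 or   r3, r3, r3 ; 0/4/3/7/9/9/9/10
#4 slt  r7, r3, r1 ; 0/4/3/7/9/9/9/0
#5 beq  r2, r3, L11 ; 0/4/3/7/9/9/9/0 ; →fallthru
#6 sub  r2, r2, r6 ; 0/4/65530/7/9/9/9/0
#7 or   r2, r3, r0 ; 0/4/7/7/9/9/9/0
#8 xori  r4, r6, 13 ; 0/4/7/7/4/9/9/0
#9 ori   r2, r7, 7 ; 0/4/7/7/4/9/9/0
#10 or   r7, r1, r7 ; 0/4/7/7/4/9/9/4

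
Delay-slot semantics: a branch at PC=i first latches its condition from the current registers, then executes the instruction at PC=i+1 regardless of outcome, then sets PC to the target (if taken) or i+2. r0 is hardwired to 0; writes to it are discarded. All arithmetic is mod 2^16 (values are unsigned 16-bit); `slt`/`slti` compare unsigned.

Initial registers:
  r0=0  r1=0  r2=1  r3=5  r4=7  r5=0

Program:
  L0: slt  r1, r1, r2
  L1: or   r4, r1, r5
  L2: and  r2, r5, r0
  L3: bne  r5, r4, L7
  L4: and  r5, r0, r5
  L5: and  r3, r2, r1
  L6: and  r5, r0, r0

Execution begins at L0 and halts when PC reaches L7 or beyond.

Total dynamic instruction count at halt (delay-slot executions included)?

[0] slt  r1, r1, r2  →  {r0:0, r1:1, r2:1, r3:5, r4:7, r5:0}
[1] or   r4, r1, r5  →  {r0:0, r1:1, r2:1, r3:5, r4:1, r5:0}
[2] and  r2, r5, r0  →  {r0:0, r1:1, r2:0, r3:5, r4:1, r5:0}
[3] bne  r5, r4, L7  →  {r0:0, r1:1, r2:0, r3:5, r4:1, r5:0}  ⟨branch taken⟩
[4] and  r5, r0, r5  →  {r0:0, r1:1, r2:0, r3:5, r4:1, r5:0}

5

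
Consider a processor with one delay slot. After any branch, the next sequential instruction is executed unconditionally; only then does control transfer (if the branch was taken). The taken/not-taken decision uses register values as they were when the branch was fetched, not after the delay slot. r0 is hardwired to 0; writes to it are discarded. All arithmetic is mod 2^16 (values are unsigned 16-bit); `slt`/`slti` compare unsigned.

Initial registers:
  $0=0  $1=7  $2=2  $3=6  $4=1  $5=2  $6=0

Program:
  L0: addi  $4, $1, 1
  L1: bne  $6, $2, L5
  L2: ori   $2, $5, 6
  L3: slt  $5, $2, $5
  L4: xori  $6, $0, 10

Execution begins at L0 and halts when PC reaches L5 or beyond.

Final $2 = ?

6

PC=0  addi  $4, $1, 1        | $0=0 $1=7 $2=2 $3=6 $4=8 $5=2 $6=0
PC=1  bne  $6, $2, L5        | $0=0 $1=7 $2=2 $3=6 $4=8 $5=2 $6=0  [TAKEN]
PC=2  ori   $2, $5, 6        | $0=0 $1=7 $2=6 $3=6 $4=8 $5=2 $6=0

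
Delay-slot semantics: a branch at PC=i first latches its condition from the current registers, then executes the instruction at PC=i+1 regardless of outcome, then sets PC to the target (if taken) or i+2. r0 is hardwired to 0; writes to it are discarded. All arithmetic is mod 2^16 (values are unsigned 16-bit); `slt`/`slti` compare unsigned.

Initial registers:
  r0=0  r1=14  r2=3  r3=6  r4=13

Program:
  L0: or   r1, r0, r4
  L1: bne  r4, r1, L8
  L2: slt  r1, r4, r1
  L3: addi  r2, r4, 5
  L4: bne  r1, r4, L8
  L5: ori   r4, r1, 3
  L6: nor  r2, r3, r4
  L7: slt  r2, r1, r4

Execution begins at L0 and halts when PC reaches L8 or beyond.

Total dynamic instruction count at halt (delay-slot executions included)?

6

PC=0  or   r1, r0, r4        | r0=0 r1=13 r2=3 r3=6 r4=13
PC=1  bne  r4, r1, L8        | r0=0 r1=13 r2=3 r3=6 r4=13  [not taken]
PC=2  slt  r1, r4, r1        | r0=0 r1=0 r2=3 r3=6 r4=13
PC=3  addi  r2, r4, 5        | r0=0 r1=0 r2=18 r3=6 r4=13
PC=4  bne  r1, r4, L8        | r0=0 r1=0 r2=18 r3=6 r4=13  [TAKEN]
PC=5  ori   r4, r1, 3        | r0=0 r1=0 r2=18 r3=6 r4=3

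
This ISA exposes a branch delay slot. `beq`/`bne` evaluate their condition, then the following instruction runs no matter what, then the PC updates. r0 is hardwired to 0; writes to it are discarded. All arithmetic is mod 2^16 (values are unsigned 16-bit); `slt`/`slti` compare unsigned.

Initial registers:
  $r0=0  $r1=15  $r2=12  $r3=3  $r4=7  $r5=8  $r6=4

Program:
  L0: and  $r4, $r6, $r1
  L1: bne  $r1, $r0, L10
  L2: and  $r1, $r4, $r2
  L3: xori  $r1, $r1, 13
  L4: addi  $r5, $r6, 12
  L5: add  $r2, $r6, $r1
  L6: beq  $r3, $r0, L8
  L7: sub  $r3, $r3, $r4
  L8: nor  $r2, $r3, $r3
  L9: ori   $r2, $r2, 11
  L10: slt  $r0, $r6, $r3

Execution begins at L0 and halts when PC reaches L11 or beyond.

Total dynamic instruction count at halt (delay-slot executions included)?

#0 and  $r4, $r6, $r1 ; 0/15/12/3/4/8/4
#1 bne  $r1, $r0, L10 ; 0/15/12/3/4/8/4 ; →target
#2 and  $r1, $r4, $r2 ; 0/4/12/3/4/8/4
#10 slt  $r0, $r6, $r3 ; 0/4/12/3/4/8/4

4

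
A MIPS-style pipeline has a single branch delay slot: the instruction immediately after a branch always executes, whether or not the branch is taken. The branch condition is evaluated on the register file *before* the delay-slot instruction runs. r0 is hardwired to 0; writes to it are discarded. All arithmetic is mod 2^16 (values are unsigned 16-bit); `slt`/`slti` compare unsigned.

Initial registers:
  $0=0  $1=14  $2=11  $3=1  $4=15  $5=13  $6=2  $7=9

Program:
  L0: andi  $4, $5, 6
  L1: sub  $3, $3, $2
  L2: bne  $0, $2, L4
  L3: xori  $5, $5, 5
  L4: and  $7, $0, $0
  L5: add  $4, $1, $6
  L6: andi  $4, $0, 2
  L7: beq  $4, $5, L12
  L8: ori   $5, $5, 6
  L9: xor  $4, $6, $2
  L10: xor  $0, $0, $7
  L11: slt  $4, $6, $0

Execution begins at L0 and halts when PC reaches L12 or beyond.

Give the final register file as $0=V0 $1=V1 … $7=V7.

$0=0 $1=14 $2=11 $3=65526 $4=0 $5=14 $6=2 $7=0

PC=0  andi  $4, $5, 6        | $0=0 $1=14 $2=11 $3=1 $4=4 $5=13 $6=2 $7=9
PC=1  sub  $3, $3, $2        | $0=0 $1=14 $2=11 $3=65526 $4=4 $5=13 $6=2 $7=9
PC=2  bne  $0, $2, L4        | $0=0 $1=14 $2=11 $3=65526 $4=4 $5=13 $6=2 $7=9  [TAKEN]
PC=3  xori  $5, $5, 5        | $0=0 $1=14 $2=11 $3=65526 $4=4 $5=8 $6=2 $7=9
PC=4  and  $7, $0, $0        | $0=0 $1=14 $2=11 $3=65526 $4=4 $5=8 $6=2 $7=0
PC=5  add  $4, $1, $6        | $0=0 $1=14 $2=11 $3=65526 $4=16 $5=8 $6=2 $7=0
PC=6  andi  $4, $0, 2        | $0=0 $1=14 $2=11 $3=65526 $4=0 $5=8 $6=2 $7=0
PC=7  beq  $4, $5, L12       | $0=0 $1=14 $2=11 $3=65526 $4=0 $5=8 $6=2 $7=0  [not taken]
PC=8  ori   $5, $5, 6        | $0=0 $1=14 $2=11 $3=65526 $4=0 $5=14 $6=2 $7=0
PC=9  xor  $4, $6, $2        | $0=0 $1=14 $2=11 $3=65526 $4=9 $5=14 $6=2 $7=0
PC=10 xor  $0, $0, $7        | $0=0 $1=14 $2=11 $3=65526 $4=9 $5=14 $6=2 $7=0
PC=11 slt  $4, $6, $0        | $0=0 $1=14 $2=11 $3=65526 $4=0 $5=14 $6=2 $7=0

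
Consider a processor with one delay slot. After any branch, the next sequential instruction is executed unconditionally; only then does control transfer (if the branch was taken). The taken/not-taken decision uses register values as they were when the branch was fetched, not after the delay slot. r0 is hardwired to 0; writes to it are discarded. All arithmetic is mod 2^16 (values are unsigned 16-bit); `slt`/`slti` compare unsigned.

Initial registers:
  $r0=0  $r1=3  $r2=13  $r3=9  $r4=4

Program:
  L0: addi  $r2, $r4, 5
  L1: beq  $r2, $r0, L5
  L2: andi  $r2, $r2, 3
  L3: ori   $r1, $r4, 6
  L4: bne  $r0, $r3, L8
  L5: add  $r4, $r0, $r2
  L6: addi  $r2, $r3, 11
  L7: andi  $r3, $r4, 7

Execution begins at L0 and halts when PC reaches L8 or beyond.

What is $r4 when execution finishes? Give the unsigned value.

1

#0 addi  $r2, $r4, 5 ; 0/3/9/9/4
#1 beq  $r2, $r0, L5 ; 0/3/9/9/4 ; →fallthru
#2 andi  $r2, $r2, 3 ; 0/3/1/9/4
#3 ori   $r1, $r4, 6 ; 0/6/1/9/4
#4 bne  $r0, $r3, L8 ; 0/6/1/9/4 ; →target
#5 add  $r4, $r0, $r2 ; 0/6/1/9/1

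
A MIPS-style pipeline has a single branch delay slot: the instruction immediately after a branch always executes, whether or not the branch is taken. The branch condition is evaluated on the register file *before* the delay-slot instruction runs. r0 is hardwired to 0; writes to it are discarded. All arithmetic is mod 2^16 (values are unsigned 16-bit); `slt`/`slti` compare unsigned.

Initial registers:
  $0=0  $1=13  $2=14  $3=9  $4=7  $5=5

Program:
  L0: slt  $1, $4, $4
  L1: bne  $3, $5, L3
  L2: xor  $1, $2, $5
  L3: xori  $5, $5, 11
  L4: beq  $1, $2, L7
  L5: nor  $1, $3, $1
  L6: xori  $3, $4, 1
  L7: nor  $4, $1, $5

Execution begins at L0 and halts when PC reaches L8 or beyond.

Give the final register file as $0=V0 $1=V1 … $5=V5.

$0=0 $1=65524 $2=14 $3=6 $4=1 $5=14

  step pc=0: slt  $1, $4, $4  regs=(0,0,14,9,7,5)
  step pc=1: bne  $3, $5, L3  cond=T  regs=(0,0,14,9,7,5)
  step pc=2: xor  $1, $2, $5  regs=(0,11,14,9,7,5)
  step pc=3: xori  $5, $5, 11  regs=(0,11,14,9,7,14)
  step pc=4: beq  $1, $2, L7  cond=F  regs=(0,11,14,9,7,14)
  step pc=5: nor  $1, $3, $1  regs=(0,65524,14,9,7,14)
  step pc=6: xori  $3, $4, 1  regs=(0,65524,14,6,7,14)
  step pc=7: nor  $4, $1, $5  regs=(0,65524,14,6,1,14)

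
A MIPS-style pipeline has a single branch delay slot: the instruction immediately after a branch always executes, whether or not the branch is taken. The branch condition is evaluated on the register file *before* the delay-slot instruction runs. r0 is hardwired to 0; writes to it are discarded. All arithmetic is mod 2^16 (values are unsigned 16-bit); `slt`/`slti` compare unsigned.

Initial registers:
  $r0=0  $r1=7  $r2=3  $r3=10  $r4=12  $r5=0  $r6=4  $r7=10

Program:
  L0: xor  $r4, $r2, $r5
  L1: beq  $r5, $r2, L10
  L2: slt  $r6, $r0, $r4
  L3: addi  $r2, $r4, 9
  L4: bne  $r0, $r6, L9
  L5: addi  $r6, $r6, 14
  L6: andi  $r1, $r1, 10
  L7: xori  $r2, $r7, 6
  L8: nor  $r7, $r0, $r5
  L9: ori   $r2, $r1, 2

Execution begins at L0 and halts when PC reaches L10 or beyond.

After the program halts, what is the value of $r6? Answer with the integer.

15

[0] xor  $r4, $r2, $r5  →  {$r0:0, $r1:7, $r2:3, $r3:10, $r4:3, $r5:0, $r6:4, $r7:10}
[1] beq  $r5, $r2, L10  →  {$r0:0, $r1:7, $r2:3, $r3:10, $r4:3, $r5:0, $r6:4, $r7:10}  ⟨branch fallthrough⟩
[2] slt  $r6, $r0, $r4  →  {$r0:0, $r1:7, $r2:3, $r3:10, $r4:3, $r5:0, $r6:1, $r7:10}
[3] addi  $r2, $r4, 9  →  {$r0:0, $r1:7, $r2:12, $r3:10, $r4:3, $r5:0, $r6:1, $r7:10}
[4] bne  $r0, $r6, L9  →  {$r0:0, $r1:7, $r2:12, $r3:10, $r4:3, $r5:0, $r6:1, $r7:10}  ⟨branch taken⟩
[5] addi  $r6, $r6, 14  →  {$r0:0, $r1:7, $r2:12, $r3:10, $r4:3, $r5:0, $r6:15, $r7:10}
[9] ori   $r2, $r1, 2  →  {$r0:0, $r1:7, $r2:7, $r3:10, $r4:3, $r5:0, $r6:15, $r7:10}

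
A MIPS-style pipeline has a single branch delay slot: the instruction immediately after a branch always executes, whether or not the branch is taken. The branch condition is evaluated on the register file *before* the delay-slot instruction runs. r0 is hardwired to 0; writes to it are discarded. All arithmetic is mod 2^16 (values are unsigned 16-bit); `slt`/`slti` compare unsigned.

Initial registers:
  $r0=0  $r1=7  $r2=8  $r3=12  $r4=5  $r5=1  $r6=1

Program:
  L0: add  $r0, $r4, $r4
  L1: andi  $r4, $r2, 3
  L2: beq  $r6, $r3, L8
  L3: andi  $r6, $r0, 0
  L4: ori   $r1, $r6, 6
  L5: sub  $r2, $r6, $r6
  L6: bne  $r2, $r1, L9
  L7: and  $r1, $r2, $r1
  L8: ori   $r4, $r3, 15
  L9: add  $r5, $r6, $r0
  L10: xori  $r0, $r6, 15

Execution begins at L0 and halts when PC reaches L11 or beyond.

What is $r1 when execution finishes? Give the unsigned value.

0

#0 add  $r0, $r4, $r4 ; 0/7/8/12/5/1/1
#1 andi  $r4, $r2, 3 ; 0/7/8/12/0/1/1
#2 beq  $r6, $r3, L8 ; 0/7/8/12/0/1/1 ; →fallthru
#3 andi  $r6, $r0, 0 ; 0/7/8/12/0/1/0
#4 ori   $r1, $r6, 6 ; 0/6/8/12/0/1/0
#5 sub  $r2, $r6, $r6 ; 0/6/0/12/0/1/0
#6 bne  $r2, $r1, L9 ; 0/6/0/12/0/1/0 ; →target
#7 and  $r1, $r2, $r1 ; 0/0/0/12/0/1/0
#9 add  $r5, $r6, $r0 ; 0/0/0/12/0/0/0
#10 xori  $r0, $r6, 15 ; 0/0/0/12/0/0/0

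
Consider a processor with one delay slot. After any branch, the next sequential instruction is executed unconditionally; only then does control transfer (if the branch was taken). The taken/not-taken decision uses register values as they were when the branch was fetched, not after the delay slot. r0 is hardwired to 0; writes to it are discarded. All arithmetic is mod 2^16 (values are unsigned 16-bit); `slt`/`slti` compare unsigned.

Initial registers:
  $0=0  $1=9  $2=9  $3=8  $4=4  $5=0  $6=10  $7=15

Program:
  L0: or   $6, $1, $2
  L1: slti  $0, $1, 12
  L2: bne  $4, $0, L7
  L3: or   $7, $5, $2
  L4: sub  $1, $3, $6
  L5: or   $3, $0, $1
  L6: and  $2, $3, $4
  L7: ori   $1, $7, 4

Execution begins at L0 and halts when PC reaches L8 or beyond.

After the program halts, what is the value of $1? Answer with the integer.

#0 or   $6, $1, $2 ; 0/9/9/8/4/0/9/15
#1 slti  $0, $1, 12 ; 0/9/9/8/4/0/9/15
#2 bne  $4, $0, L7 ; 0/9/9/8/4/0/9/15 ; →target
#3 or   $7, $5, $2 ; 0/9/9/8/4/0/9/9
#7 ori   $1, $7, 4 ; 0/13/9/8/4/0/9/9

13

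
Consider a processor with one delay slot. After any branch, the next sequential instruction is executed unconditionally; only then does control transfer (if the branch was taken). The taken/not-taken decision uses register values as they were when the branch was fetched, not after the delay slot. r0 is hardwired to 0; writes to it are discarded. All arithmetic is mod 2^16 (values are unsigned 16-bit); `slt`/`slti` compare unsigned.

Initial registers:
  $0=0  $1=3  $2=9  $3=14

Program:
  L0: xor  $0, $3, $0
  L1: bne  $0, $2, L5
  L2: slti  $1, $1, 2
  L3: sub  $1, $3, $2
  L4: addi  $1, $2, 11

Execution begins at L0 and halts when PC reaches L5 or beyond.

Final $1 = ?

  step pc=0: xor  $0, $3, $0  regs=(0,3,9,14)
  step pc=1: bne  $0, $2, L5  cond=T  regs=(0,3,9,14)
  step pc=2: slti  $1, $1, 2  regs=(0,0,9,14)

0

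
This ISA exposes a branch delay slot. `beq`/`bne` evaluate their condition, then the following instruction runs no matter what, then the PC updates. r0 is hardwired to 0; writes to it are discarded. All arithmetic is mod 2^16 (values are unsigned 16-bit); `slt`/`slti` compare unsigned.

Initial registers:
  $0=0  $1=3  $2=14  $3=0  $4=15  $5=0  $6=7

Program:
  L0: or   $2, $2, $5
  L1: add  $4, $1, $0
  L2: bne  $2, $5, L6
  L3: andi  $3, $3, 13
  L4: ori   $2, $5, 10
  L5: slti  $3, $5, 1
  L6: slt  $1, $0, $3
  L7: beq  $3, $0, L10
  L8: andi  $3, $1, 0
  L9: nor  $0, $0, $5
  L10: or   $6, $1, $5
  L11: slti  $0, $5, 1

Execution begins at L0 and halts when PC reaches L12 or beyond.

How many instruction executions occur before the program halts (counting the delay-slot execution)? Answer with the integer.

#0 or   $2, $2, $5 ; 0/3/14/0/15/0/7
#1 add  $4, $1, $0 ; 0/3/14/0/3/0/7
#2 bne  $2, $5, L6 ; 0/3/14/0/3/0/7 ; →target
#3 andi  $3, $3, 13 ; 0/3/14/0/3/0/7
#6 slt  $1, $0, $3 ; 0/0/14/0/3/0/7
#7 beq  $3, $0, L10 ; 0/0/14/0/3/0/7 ; →target
#8 andi  $3, $1, 0 ; 0/0/14/0/3/0/7
#10 or   $6, $1, $5 ; 0/0/14/0/3/0/0
#11 slti  $0, $5, 1 ; 0/0/14/0/3/0/0

9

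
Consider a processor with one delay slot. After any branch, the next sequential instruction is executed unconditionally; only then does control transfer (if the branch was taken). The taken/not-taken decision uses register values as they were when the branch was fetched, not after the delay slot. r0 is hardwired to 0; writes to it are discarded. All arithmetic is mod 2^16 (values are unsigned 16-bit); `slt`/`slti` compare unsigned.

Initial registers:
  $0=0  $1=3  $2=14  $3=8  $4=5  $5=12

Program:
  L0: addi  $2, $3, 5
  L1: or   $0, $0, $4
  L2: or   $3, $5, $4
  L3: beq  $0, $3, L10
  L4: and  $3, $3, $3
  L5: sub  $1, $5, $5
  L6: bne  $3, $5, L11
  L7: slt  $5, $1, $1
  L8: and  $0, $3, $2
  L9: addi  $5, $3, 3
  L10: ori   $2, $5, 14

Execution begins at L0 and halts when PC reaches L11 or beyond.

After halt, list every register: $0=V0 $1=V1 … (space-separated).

PC=0  addi  $2, $3, 5        | $0=0 $1=3 $2=13 $3=8 $4=5 $5=12
PC=1  or   $0, $0, $4        | $0=0 $1=3 $2=13 $3=8 $4=5 $5=12
PC=2  or   $3, $5, $4        | $0=0 $1=3 $2=13 $3=13 $4=5 $5=12
PC=3  beq  $0, $3, L10       | $0=0 $1=3 $2=13 $3=13 $4=5 $5=12  [not taken]
PC=4  and  $3, $3, $3        | $0=0 $1=3 $2=13 $3=13 $4=5 $5=12
PC=5  sub  $1, $5, $5        | $0=0 $1=0 $2=13 $3=13 $4=5 $5=12
PC=6  bne  $3, $5, L11       | $0=0 $1=0 $2=13 $3=13 $4=5 $5=12  [TAKEN]
PC=7  slt  $5, $1, $1        | $0=0 $1=0 $2=13 $3=13 $4=5 $5=0

$0=0 $1=0 $2=13 $3=13 $4=5 $5=0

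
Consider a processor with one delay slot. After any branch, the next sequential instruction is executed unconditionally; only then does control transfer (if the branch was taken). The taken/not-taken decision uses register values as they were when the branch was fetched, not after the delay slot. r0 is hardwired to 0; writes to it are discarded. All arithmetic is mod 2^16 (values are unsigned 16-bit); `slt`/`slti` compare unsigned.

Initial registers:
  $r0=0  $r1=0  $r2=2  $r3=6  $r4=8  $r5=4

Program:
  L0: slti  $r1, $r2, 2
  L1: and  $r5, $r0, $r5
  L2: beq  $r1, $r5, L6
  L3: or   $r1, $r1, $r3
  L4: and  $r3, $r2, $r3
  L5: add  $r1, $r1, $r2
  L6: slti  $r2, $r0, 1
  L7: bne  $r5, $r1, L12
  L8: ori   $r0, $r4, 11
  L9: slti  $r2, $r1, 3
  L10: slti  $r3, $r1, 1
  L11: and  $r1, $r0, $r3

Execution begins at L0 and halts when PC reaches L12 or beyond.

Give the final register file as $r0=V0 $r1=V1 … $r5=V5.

[0] slti  $r1, $r2, 2  →  {$r0:0, $r1:0, $r2:2, $r3:6, $r4:8, $r5:4}
[1] and  $r5, $r0, $r5  →  {$r0:0, $r1:0, $r2:2, $r3:6, $r4:8, $r5:0}
[2] beq  $r1, $r5, L6  →  {$r0:0, $r1:0, $r2:2, $r3:6, $r4:8, $r5:0}  ⟨branch taken⟩
[3] or   $r1, $r1, $r3  →  {$r0:0, $r1:6, $r2:2, $r3:6, $r4:8, $r5:0}
[6] slti  $r2, $r0, 1  →  {$r0:0, $r1:6, $r2:1, $r3:6, $r4:8, $r5:0}
[7] bne  $r5, $r1, L12  →  {$r0:0, $r1:6, $r2:1, $r3:6, $r4:8, $r5:0}  ⟨branch taken⟩
[8] ori   $r0, $r4, 11  →  {$r0:0, $r1:6, $r2:1, $r3:6, $r4:8, $r5:0}

$r0=0 $r1=6 $r2=1 $r3=6 $r4=8 $r5=0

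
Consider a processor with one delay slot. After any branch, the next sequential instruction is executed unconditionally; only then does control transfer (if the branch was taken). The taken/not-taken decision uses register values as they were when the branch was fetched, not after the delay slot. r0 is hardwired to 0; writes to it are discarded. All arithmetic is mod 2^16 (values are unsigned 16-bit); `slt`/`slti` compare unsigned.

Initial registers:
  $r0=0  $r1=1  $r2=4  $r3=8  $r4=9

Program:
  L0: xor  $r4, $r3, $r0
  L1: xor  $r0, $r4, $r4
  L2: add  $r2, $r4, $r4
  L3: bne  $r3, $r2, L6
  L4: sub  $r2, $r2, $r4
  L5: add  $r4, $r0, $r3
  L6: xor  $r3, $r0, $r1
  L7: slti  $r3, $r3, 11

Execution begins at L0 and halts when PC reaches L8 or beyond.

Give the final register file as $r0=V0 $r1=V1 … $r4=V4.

#0 xor  $r4, $r3, $r0 ; 0/1/4/8/8
#1 xor  $r0, $r4, $r4 ; 0/1/4/8/8
#2 add  $r2, $r4, $r4 ; 0/1/16/8/8
#3 bne  $r3, $r2, L6 ; 0/1/16/8/8 ; →target
#4 sub  $r2, $r2, $r4 ; 0/1/8/8/8
#6 xor  $r3, $r0, $r1 ; 0/1/8/1/8
#7 slti  $r3, $r3, 11 ; 0/1/8/1/8

$r0=0 $r1=1 $r2=8 $r3=1 $r4=8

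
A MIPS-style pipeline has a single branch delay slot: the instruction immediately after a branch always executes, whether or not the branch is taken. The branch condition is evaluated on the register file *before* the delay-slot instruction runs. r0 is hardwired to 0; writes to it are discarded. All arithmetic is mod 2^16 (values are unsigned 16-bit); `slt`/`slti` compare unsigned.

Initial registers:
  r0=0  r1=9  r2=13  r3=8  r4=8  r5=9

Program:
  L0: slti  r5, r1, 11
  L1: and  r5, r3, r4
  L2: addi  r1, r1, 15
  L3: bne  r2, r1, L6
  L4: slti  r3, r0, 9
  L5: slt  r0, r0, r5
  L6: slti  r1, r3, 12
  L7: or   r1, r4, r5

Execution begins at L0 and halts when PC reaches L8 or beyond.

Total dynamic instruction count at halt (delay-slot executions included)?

#0 slti  r5, r1, 11 ; 0/9/13/8/8/1
#1 and  r5, r3, r4 ; 0/9/13/8/8/8
#2 addi  r1, r1, 15 ; 0/24/13/8/8/8
#3 bne  r2, r1, L6 ; 0/24/13/8/8/8 ; →target
#4 slti  r3, r0, 9 ; 0/24/13/1/8/8
#6 slti  r1, r3, 12 ; 0/1/13/1/8/8
#7 or   r1, r4, r5 ; 0/8/13/1/8/8

7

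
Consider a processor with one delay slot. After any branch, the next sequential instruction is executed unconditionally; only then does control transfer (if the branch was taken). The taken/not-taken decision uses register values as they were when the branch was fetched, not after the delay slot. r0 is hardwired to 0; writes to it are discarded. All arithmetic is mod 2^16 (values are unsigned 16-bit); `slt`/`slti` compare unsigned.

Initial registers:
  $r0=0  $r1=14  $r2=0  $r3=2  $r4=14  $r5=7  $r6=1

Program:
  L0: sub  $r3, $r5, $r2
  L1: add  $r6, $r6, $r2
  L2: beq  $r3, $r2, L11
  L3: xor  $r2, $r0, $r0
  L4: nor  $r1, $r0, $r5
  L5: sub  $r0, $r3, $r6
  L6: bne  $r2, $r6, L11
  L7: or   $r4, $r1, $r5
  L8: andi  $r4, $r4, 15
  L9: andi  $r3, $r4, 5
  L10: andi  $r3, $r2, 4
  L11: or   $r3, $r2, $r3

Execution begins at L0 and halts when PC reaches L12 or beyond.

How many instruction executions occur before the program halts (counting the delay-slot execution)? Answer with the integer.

9

PC=0  sub  $r3, $r5, $r2     | $r0=0 $r1=14 $r2=0 $r3=7 $r4=14 $r5=7 $r6=1
PC=1  add  $r6, $r6, $r2     | $r0=0 $r1=14 $r2=0 $r3=7 $r4=14 $r5=7 $r6=1
PC=2  beq  $r3, $r2, L11     | $r0=0 $r1=14 $r2=0 $r3=7 $r4=14 $r5=7 $r6=1  [not taken]
PC=3  xor  $r2, $r0, $r0     | $r0=0 $r1=14 $r2=0 $r3=7 $r4=14 $r5=7 $r6=1
PC=4  nor  $r1, $r0, $r5     | $r0=0 $r1=65528 $r2=0 $r3=7 $r4=14 $r5=7 $r6=1
PC=5  sub  $r0, $r3, $r6     | $r0=0 $r1=65528 $r2=0 $r3=7 $r4=14 $r5=7 $r6=1
PC=6  bne  $r2, $r6, L11     | $r0=0 $r1=65528 $r2=0 $r3=7 $r4=14 $r5=7 $r6=1  [TAKEN]
PC=7  or   $r4, $r1, $r5     | $r0=0 $r1=65528 $r2=0 $r3=7 $r4=65535 $r5=7 $r6=1
PC=11 or   $r3, $r2, $r3     | $r0=0 $r1=65528 $r2=0 $r3=7 $r4=65535 $r5=7 $r6=1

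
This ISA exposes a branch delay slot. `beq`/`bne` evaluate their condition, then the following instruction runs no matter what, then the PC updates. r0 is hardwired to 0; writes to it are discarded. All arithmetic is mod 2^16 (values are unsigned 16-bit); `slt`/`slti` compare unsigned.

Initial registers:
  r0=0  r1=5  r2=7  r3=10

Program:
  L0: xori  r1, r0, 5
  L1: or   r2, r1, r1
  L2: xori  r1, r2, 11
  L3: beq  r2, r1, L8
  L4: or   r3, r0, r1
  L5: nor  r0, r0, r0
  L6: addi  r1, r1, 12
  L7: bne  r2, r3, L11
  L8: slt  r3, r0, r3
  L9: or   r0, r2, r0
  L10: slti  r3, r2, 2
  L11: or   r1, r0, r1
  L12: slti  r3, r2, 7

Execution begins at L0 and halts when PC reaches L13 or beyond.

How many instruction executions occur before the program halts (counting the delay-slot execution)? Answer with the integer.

  step pc=0: xori  r1, r0, 5  regs=(0,5,7,10)
  step pc=1: or   r2, r1, r1  regs=(0,5,5,10)
  step pc=2: xori  r1, r2, 11  regs=(0,14,5,10)
  step pc=3: beq  r2, r1, L8  cond=F  regs=(0,14,5,10)
  step pc=4: or   r3, r0, r1  regs=(0,14,5,14)
  step pc=5: nor  r0, r0, r0  regs=(0,14,5,14)
  step pc=6: addi  r1, r1, 12  regs=(0,26,5,14)
  step pc=7: bne  r2, r3, L11  cond=T  regs=(0,26,5,14)
  step pc=8: slt  r3, r0, r3  regs=(0,26,5,1)
  step pc=11: or   r1, r0, r1  regs=(0,26,5,1)
  step pc=12: slti  r3, r2, 7  regs=(0,26,5,1)

11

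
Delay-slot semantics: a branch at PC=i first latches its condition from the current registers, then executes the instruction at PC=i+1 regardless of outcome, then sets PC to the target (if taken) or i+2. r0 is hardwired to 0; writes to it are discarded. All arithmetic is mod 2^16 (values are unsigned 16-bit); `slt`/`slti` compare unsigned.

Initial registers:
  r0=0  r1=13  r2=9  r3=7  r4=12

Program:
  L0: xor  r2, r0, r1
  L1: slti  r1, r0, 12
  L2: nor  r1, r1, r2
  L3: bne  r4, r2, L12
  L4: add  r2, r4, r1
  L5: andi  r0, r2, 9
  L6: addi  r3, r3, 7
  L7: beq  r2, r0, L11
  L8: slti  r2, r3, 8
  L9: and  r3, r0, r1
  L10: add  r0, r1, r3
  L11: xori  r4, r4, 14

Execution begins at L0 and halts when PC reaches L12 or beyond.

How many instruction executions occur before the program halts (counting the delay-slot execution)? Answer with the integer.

5

PC=0  xor  r2, r0, r1        | r0=0 r1=13 r2=13 r3=7 r4=12
PC=1  slti  r1, r0, 12       | r0=0 r1=1 r2=13 r3=7 r4=12
PC=2  nor  r1, r1, r2        | r0=0 r1=65522 r2=13 r3=7 r4=12
PC=3  bne  r4, r2, L12       | r0=0 r1=65522 r2=13 r3=7 r4=12  [TAKEN]
PC=4  add  r2, r4, r1        | r0=0 r1=65522 r2=65534 r3=7 r4=12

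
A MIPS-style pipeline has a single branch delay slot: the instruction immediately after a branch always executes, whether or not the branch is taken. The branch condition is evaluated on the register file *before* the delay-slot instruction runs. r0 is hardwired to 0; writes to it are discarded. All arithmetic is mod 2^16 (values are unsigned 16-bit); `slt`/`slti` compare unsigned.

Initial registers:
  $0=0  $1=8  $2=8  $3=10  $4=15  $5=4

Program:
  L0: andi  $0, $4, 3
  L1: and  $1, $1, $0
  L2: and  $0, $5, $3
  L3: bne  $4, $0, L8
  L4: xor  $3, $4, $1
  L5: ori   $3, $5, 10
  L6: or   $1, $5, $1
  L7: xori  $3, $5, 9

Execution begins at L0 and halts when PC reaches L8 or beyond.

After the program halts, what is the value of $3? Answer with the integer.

15

  step pc=0: andi  $0, $4, 3  regs=(0,8,8,10,15,4)
  step pc=1: and  $1, $1, $0  regs=(0,0,8,10,15,4)
  step pc=2: and  $0, $5, $3  regs=(0,0,8,10,15,4)
  step pc=3: bne  $4, $0, L8  cond=T  regs=(0,0,8,10,15,4)
  step pc=4: xor  $3, $4, $1  regs=(0,0,8,15,15,4)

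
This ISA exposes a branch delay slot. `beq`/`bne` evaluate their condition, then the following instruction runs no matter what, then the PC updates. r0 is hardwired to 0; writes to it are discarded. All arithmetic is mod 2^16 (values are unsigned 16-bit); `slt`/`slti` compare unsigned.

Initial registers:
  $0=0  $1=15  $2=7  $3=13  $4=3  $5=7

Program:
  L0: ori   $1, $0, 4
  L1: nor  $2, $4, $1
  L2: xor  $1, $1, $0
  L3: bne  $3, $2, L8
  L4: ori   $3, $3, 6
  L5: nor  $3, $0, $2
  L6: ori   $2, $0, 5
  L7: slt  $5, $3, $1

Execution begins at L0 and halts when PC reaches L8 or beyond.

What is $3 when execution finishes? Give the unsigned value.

PC=0  ori   $1, $0, 4        | $0=0 $1=4 $2=7 $3=13 $4=3 $5=7
PC=1  nor  $2, $4, $1        | $0=0 $1=4 $2=65528 $3=13 $4=3 $5=7
PC=2  xor  $1, $1, $0        | $0=0 $1=4 $2=65528 $3=13 $4=3 $5=7
PC=3  bne  $3, $2, L8        | $0=0 $1=4 $2=65528 $3=13 $4=3 $5=7  [TAKEN]
PC=4  ori   $3, $3, 6        | $0=0 $1=4 $2=65528 $3=15 $4=3 $5=7

15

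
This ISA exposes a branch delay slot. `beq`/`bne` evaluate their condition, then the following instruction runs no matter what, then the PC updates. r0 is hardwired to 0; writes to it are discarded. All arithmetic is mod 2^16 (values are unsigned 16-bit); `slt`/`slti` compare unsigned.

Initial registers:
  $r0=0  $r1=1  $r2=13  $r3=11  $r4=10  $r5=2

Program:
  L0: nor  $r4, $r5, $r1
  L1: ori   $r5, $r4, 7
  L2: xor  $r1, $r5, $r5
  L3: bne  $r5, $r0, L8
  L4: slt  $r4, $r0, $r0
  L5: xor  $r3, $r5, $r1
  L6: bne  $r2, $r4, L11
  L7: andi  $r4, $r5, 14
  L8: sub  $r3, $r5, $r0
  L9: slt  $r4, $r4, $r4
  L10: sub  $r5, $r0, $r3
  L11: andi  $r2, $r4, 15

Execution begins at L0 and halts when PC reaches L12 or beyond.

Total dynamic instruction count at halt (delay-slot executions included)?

9

[0] nor  $r4, $r5, $r1  →  {$r0:0, $r1:1, $r2:13, $r3:11, $r4:65532, $r5:2}
[1] ori   $r5, $r4, 7  →  {$r0:0, $r1:1, $r2:13, $r3:11, $r4:65532, $r5:65535}
[2] xor  $r1, $r5, $r5  →  {$r0:0, $r1:0, $r2:13, $r3:11, $r4:65532, $r5:65535}
[3] bne  $r5, $r0, L8  →  {$r0:0, $r1:0, $r2:13, $r3:11, $r4:65532, $r5:65535}  ⟨branch taken⟩
[4] slt  $r4, $r0, $r0  →  {$r0:0, $r1:0, $r2:13, $r3:11, $r4:0, $r5:65535}
[8] sub  $r3, $r5, $r0  →  {$r0:0, $r1:0, $r2:13, $r3:65535, $r4:0, $r5:65535}
[9] slt  $r4, $r4, $r4  →  {$r0:0, $r1:0, $r2:13, $r3:65535, $r4:0, $r5:65535}
[10] sub  $r5, $r0, $r3  →  {$r0:0, $r1:0, $r2:13, $r3:65535, $r4:0, $r5:1}
[11] andi  $r2, $r4, 15  →  {$r0:0, $r1:0, $r2:0, $r3:65535, $r4:0, $r5:1}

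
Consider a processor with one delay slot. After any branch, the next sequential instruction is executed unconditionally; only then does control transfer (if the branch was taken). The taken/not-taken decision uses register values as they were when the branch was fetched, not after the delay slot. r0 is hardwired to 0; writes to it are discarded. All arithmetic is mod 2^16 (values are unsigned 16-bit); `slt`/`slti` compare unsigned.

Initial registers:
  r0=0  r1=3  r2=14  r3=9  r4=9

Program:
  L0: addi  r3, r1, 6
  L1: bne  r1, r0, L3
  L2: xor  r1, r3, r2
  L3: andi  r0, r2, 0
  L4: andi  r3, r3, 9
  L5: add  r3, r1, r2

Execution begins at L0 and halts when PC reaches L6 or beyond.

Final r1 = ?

7

[0] addi  r3, r1, 6  →  {r0:0, r1:3, r2:14, r3:9, r4:9}
[1] bne  r1, r0, L3  →  {r0:0, r1:3, r2:14, r3:9, r4:9}  ⟨branch taken⟩
[2] xor  r1, r3, r2  →  {r0:0, r1:7, r2:14, r3:9, r4:9}
[3] andi  r0, r2, 0  →  {r0:0, r1:7, r2:14, r3:9, r4:9}
[4] andi  r3, r3, 9  →  {r0:0, r1:7, r2:14, r3:9, r4:9}
[5] add  r3, r1, r2  →  {r0:0, r1:7, r2:14, r3:21, r4:9}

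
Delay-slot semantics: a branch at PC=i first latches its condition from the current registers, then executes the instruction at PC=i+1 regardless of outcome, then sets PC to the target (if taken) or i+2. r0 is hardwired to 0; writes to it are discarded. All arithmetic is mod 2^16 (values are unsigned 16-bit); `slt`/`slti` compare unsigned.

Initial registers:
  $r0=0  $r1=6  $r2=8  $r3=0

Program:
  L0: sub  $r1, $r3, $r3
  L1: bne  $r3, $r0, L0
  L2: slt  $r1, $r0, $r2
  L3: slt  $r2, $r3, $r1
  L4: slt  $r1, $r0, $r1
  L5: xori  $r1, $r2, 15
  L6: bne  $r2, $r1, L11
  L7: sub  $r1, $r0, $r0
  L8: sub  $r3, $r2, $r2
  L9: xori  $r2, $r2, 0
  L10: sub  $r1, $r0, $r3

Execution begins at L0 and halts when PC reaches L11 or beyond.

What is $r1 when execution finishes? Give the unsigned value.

0

#0 sub  $r1, $r3, $r3 ; 0/0/8/0
#1 bne  $r3, $r0, L0 ; 0/0/8/0 ; →fallthru
#2 slt  $r1, $r0, $r2 ; 0/1/8/0
#3 slt  $r2, $r3, $r1 ; 0/1/1/0
#4 slt  $r1, $r0, $r1 ; 0/1/1/0
#5 xori  $r1, $r2, 15 ; 0/14/1/0
#6 bne  $r2, $r1, L11 ; 0/14/1/0 ; →target
#7 sub  $r1, $r0, $r0 ; 0/0/1/0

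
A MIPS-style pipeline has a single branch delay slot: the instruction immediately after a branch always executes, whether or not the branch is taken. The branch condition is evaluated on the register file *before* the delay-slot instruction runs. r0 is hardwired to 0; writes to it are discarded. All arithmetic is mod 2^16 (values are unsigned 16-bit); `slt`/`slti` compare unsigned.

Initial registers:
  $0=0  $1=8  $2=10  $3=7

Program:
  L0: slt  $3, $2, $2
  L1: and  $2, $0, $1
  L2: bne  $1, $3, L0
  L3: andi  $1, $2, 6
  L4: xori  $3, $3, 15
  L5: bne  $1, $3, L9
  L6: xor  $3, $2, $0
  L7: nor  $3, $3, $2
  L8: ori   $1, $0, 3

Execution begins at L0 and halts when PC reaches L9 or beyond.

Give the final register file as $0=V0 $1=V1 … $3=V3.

$0=0 $1=0 $2=0 $3=0

#0 slt  $3, $2, $2 ; 0/8/10/0
#1 and  $2, $0, $1 ; 0/8/0/0
#2 bne  $1, $3, L0 ; 0/8/0/0 ; →target
#3 andi  $1, $2, 6 ; 0/0/0/0
#0 slt  $3, $2, $2 ; 0/0/0/0
#1 and  $2, $0, $1 ; 0/0/0/0
#2 bne  $1, $3, L0 ; 0/0/0/0 ; →fallthru
#3 andi  $1, $2, 6 ; 0/0/0/0
#4 xori  $3, $3, 15 ; 0/0/0/15
#5 bne  $1, $3, L9 ; 0/0/0/15 ; →target
#6 xor  $3, $2, $0 ; 0/0/0/0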